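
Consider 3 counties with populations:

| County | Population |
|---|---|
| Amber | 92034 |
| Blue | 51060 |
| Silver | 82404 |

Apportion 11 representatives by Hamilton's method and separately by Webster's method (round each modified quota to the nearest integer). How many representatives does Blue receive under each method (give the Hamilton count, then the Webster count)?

3 and 2

Hamilton: Amber 4, Blue 3, Silver 4.
Webster: Amber 5, Blue 2, Silver 4.
Blue gets 3 under Hamilton and 2 under Webster.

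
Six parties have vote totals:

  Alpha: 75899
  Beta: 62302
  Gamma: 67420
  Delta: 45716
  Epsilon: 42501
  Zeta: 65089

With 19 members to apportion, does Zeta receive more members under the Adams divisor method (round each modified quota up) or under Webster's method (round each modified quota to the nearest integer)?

Webster

Adams: Alpha 4, Beta 3, Gamma 4, Delta 3, Epsilon 2, Zeta 3.
Webster: Alpha 4, Beta 3, Gamma 4, Delta 2, Epsilon 2, Zeta 4.
Zeta gets 3 under Adams and 4 under Webster.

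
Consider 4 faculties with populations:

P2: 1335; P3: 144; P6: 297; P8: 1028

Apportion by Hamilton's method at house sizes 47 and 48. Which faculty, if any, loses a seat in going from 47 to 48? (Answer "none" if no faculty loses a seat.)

At 47 seats: P2 22, P3 3, P6 5, P8 17.
At 48 seats: P2 23, P3 2, P6 5, P8 18.
P3 drops from 3 to 2.

P3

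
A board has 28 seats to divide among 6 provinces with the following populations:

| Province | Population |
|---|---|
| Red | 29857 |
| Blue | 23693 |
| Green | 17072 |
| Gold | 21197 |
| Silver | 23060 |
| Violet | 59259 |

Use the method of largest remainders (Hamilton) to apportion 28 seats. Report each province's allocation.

Red 5, Blue 4, Green 3, Gold 3, Silver 4, Violet 9

The standard divisor is 174138/28 ≈ 6219.214.
Standard quotas: Red 4.8008, Blue 3.8096, Green 2.7450, Gold 3.4083, Silver 3.7079, Violet 9.5284.
Lower quotas: Red 4, Blue 3, Green 2, Gold 3, Silver 3, Violet 9 (sum 24, leaving 4 seats).
Remainders in descending order: Blue 0.8096, Red 0.8008, Green 0.7450, Silver 0.7079, Violet 0.5284, Gold 0.4083.
Largest remainders: Blue, Red, Green, Silver receive the extra seats.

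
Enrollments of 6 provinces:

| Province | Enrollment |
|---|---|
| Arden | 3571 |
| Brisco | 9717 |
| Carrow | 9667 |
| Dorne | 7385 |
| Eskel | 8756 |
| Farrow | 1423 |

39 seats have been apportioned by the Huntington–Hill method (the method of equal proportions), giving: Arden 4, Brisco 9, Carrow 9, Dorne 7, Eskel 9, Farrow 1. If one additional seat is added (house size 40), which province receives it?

Priority for the next seat is population ÷ (√(s·(s+1))).
Priorities: Arden 798.500, Brisco 1024.262, Carrow 1018.991, Dorne 986.862, Eskel 922.963, Farrow 1006.213.
Highest priority: Brisco.

Brisco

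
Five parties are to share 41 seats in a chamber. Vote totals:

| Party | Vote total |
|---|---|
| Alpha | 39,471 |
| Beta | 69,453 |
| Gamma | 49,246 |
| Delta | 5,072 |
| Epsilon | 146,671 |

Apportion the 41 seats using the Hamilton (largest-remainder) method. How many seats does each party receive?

The standard divisor is 309913/41 ≈ 7558.854.
Standard quotas: Alpha 5.2218, Beta 9.1883, Gamma 6.5150, Delta 0.6710, Epsilon 19.4039.
Lower quotas: Alpha 5, Beta 9, Gamma 6, Delta 0, Epsilon 19 (sum 39, leaving 2 seats).
Remainders in descending order: Delta 0.6710, Gamma 0.5150, Epsilon 0.4039, Alpha 0.2218, Beta 0.1883.
The surplus seats go to Delta, Gamma.

Alpha=5; Beta=9; Gamma=7; Delta=1; Epsilon=19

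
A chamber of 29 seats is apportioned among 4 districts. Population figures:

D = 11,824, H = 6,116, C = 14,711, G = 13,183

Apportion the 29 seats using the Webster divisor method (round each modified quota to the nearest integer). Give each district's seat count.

Standard divisor 45834/29 ≈ 1580.483; standard quotas: D 7.481, H 3.870, C 9.308, G 8.341.
Rounding to the nearest integer gives 7, 4, 9, 8 = 28 seats, so the divisor must be adjusted.
With modified divisor 1560: modified quotas D 7.579, H 3.921, C 9.430, G 8.451.
Rounding to the nearest integer: D 8, H 4, C 9, G 8 (total 29).

D=8, H=4, C=9, G=8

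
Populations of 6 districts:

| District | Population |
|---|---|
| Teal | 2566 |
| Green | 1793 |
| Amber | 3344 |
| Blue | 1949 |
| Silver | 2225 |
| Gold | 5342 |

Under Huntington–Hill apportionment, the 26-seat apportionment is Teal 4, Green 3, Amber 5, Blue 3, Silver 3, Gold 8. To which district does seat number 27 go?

Silver

Priority for the next seat is population ÷ (√(s·(s+1))).
Priorities: Teal 573.775, Green 517.595, Amber 610.528, Blue 562.628, Silver 642.302, Gold 629.561.
Highest priority: Silver.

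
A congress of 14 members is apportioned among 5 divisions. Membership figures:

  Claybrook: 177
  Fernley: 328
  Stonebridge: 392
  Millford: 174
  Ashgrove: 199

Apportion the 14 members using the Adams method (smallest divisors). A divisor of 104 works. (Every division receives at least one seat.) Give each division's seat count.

With modified divisor 104: modified quotas Claybrook 1.702, Fernley 3.154, Stonebridge 3.769, Millford 1.673, Ashgrove 1.913.
Rounding up: Claybrook 2, Fernley 4, Stonebridge 4, Millford 2, Ashgrove 2 (total 14).

Claybrook: 2, Fernley: 4, Stonebridge: 4, Millford: 2, Ashgrove: 2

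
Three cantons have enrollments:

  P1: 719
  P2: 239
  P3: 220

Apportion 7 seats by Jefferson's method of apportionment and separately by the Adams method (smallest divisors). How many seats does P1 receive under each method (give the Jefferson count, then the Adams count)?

Jefferson: P1 5, P2 1, P3 1.
Adams: P1 4, P2 2, P3 1.
P1 gets 5 under Jefferson and 4 under Adams.

5 and 4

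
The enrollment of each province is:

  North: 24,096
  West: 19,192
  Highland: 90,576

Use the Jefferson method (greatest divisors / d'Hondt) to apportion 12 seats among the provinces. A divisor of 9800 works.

With modified divisor 9800: modified quotas North 2.459, West 1.958, Highland 9.242.
Rounding down: North 2, West 1, Highland 9 (total 12).

North=2, West=1, Highland=9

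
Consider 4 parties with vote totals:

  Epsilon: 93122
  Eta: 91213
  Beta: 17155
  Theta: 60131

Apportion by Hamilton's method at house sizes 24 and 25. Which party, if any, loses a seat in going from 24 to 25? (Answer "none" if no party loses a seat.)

Beta

At 24 seats: Epsilon 9, Eta 8, Beta 2, Theta 5.
At 25 seats: Epsilon 9, Eta 9, Beta 1, Theta 6.
Beta drops from 2 to 1.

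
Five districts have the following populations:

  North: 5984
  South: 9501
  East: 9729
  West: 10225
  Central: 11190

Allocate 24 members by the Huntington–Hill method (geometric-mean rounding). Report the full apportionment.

With divisor 1955: modified quotas North 3.061, South 4.860, East 4.976, West 5.230, Central 5.724.
Geometric-mean thresholds: North √(3·4)=3.464, South √(4·5)=4.472, East √(4·5)=4.472, West √(5·6)=5.477, Central √(5·6)=5.477.
Each quota rounded against its threshold gives North 3, South 5, East 5, West 5, Central 6 (total 24).

North=3, South=5, East=5, West=5, Central=6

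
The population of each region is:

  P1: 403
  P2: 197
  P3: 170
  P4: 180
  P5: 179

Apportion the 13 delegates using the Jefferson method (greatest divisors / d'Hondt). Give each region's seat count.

Standard divisor 1129/13 ≈ 86.846; standard quotas: P1 4.640, P2 2.268, P3 1.957, P4 2.073, P5 2.061.
Rounding down gives 4, 2, 1, 2, 2 = 11 seats, so the divisor must be adjusted.
With modified divisor 70: modified quotas P1 5.757, P2 2.814, P3 2.429, P4 2.571, P5 2.557.
Rounding down: P1 5, P2 2, P3 2, P4 2, P5 2 (total 13).

P1 5; P2 2; P3 2; P4 2; P5 2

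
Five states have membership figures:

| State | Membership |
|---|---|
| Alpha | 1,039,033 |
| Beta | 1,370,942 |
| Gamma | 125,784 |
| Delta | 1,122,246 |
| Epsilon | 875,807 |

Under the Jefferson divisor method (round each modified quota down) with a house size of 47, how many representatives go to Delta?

12

Standard divisor 4533812/47 ≈ 96464.085; standard quotas: Alpha 10.771, Beta 14.212, Gamma 1.304, Delta 11.634, Epsilon 9.079.
Rounding down gives 10, 14, 1, 11, 9 = 45 seats, so the divisor must be adjusted.
With modified divisor 92500: modified quotas Alpha 11.233, Beta 14.821, Gamma 1.360, Delta 12.132, Epsilon 9.468.
Rounding down: Alpha 11, Beta 14, Gamma 1, Delta 12, Epsilon 9 (total 47).
Delta receives 12.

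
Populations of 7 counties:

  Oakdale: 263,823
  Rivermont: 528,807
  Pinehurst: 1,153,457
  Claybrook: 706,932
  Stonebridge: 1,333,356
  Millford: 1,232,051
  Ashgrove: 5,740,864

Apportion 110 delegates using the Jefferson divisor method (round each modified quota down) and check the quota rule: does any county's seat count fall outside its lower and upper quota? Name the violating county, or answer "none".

Standard quotas: Oakdale 2.648, Rivermont 5.308, Pinehurst 11.577, Claybrook 7.096, Stonebridge 13.383, Millford 12.366, Ashgrove 57.622.
Jefferson allocation: Oakdale 2, Rivermont 5, Pinehurst 12, Claybrook 7, Stonebridge 13, Millford 12, Ashgrove 59.
Ashgrove has quota 57.622 (lower 57, upper 58) but receives 59 — outside the quota interval.

Ashgrove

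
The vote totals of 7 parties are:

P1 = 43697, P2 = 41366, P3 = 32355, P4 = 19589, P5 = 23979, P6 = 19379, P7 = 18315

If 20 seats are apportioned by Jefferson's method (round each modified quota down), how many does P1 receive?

Standard divisor 198680/20 ≈ 9934; standard quotas: P1 4.399, P2 4.164, P3 3.257, P4 1.972, P5 2.414, P6 1.951, P7 1.844.
Rounding down gives 4, 4, 3, 1, 2, 1, 1 = 16 seats, so the divisor must be adjusted.
With modified divisor 8500: modified quotas P1 5.141, P2 4.867, P3 3.806, P4 2.305, P5 2.821, P6 2.280, P7 2.155.
Rounding down: P1 5, P2 4, P3 3, P4 2, P5 2, P6 2, P7 2 (total 20).
P1 receives 5.

5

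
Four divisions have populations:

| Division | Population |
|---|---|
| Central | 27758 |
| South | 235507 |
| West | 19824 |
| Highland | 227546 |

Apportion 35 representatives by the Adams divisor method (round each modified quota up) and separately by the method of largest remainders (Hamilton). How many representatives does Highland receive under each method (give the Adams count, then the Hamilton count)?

15 and 16

Adams: Central 2, South 16, West 2, Highland 15.
Hamilton: Central 2, South 16, West 1, Highland 16.
Highland gets 15 under Adams and 16 under Hamilton.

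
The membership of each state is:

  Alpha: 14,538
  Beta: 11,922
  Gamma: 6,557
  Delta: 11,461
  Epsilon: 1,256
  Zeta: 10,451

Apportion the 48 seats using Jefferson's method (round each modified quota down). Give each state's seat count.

Alpha=13, Beta=10, Gamma=5, Delta=10, Epsilon=1, Zeta=9

Standard divisor 56185/48 ≈ 1170.521; standard quotas: Alpha 12.420, Beta 10.185, Gamma 5.602, Delta 9.791, Epsilon 1.073, Zeta 8.929.
Rounding down gives 12, 10, 5, 9, 1, 8 = 45 seats, so the divisor must be adjusted.
With modified divisor 1100: modified quotas Alpha 13.216, Beta 10.838, Gamma 5.961, Delta 10.419, Epsilon 1.142, Zeta 9.501.
Rounding down: Alpha 13, Beta 10, Gamma 5, Delta 10, Epsilon 1, Zeta 9 (total 48).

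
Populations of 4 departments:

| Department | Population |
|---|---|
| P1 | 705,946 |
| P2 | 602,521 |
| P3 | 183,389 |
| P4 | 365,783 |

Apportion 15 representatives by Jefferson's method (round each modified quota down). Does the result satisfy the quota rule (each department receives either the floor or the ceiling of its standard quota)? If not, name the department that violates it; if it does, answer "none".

Standard quotas: P1 5.700, P2 4.865, P3 1.481, P4 2.954.
Jefferson allocation: P1 6, P2 5, P3 1, P4 3.
Every allocation lies between the lower and upper quota.

none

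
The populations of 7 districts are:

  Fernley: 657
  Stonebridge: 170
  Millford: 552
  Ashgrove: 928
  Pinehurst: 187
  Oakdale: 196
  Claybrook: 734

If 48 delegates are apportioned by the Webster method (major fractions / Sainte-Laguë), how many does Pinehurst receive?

3

Standard divisor 3424/48 ≈ 71.333; standard quotas: Fernley 9.210, Stonebridge 2.383, Millford 7.738, Ashgrove 13.009, Pinehurst 2.621, Oakdale 2.748, Claybrook 10.290.
Rounding to the nearest integer gives Fernley 9, Stonebridge 2, Millford 8, Ashgrove 13, Pinehurst 3, Oakdale 3, Claybrook 10 — total 48, matching the house size, so no adjustment is needed.
Pinehurst receives 3.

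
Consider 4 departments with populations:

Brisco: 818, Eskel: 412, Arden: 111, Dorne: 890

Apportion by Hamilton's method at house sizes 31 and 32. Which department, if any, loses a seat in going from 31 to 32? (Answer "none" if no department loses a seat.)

At 31 seats: Brisco 11, Eskel 6, Arden 2, Dorne 12.
At 32 seats: Brisco 12, Eskel 6, Arden 1, Dorne 13.
Arden drops from 2 to 1.

Arden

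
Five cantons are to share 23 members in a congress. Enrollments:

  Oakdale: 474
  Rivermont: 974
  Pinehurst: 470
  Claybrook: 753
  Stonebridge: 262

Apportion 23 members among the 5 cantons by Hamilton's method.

Oakdale 4; Rivermont 7; Pinehurst 4; Claybrook 6; Stonebridge 2

Standard divisor: 2933 ÷ 23 ≈ 127.522.
Standard quotas: Oakdale 3.717, Rivermont 7.638, Pinehurst 3.686, Claybrook 5.905, Stonebridge 2.055.
Lower quotas: Oakdale 3, Rivermont 7, Pinehurst 3, Claybrook 5, Stonebridge 2 (sum 20, leaving 3 seats).
Remainders in descending order: Claybrook 0.905, Oakdale 0.717, Pinehurst 0.686, Rivermont 0.638, Stonebridge 0.055.
Largest remainders: Claybrook, Oakdale, Pinehurst receive the extra seats.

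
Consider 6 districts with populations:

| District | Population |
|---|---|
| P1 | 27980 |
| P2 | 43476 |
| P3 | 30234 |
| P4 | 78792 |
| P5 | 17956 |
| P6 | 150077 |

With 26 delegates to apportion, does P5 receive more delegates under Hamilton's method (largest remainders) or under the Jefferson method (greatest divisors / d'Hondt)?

Hamilton

Hamilton: P1 2, P2 3, P3 2, P4 6, P5 2, P6 11.
Jefferson: P1 2, P2 3, P3 2, P4 6, P5 1, P6 12.
P5 gets 2 under Hamilton and 1 under Jefferson.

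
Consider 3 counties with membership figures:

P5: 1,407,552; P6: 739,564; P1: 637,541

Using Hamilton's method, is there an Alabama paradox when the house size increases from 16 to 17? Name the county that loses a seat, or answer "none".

At 16 seats: P5 8, P6 4, P1 4.
At 17 seats: P5 9, P6 4, P1 4.
No county's allocation decreased.

none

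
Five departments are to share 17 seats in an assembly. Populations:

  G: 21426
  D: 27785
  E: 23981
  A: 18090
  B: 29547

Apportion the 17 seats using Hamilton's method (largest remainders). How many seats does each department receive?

G 3, D 4, E 3, A 3, B 4

Total 120829; standard divisor 120829/17 ≈ 7107.588.
Standard quotas: G 3.0145, D 3.9092, E 3.3740, A 2.5452, B 4.1571.
Lower quotas: G 3, D 3, E 3, A 2, B 4 (sum 15, leaving 2 seats).
Remainders in descending order: D 0.9092, A 0.5452, E 0.3740, B 0.1571, G 0.0145.
The surplus seats go to D, A.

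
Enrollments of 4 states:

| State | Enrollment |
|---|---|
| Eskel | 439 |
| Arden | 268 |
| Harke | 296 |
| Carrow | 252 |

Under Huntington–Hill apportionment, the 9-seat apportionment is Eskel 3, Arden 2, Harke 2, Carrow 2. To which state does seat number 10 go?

Priority for the next seat is population ÷ (√(s·(s+1))).
Priorities: Eskel 126.728, Arden 109.411, Harke 120.841, Carrow 102.879.
Highest priority: Eskel.

Eskel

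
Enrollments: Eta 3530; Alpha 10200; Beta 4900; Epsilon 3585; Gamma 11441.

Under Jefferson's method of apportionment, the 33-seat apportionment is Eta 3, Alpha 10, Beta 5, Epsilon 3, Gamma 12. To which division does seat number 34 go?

Priority for the next seat is population ÷ (current seats + 1).
Priorities: Eta 882.500, Alpha 927.273, Beta 816.667, Epsilon 896.250, Gamma 880.077.
Highest priority: Alpha.

Alpha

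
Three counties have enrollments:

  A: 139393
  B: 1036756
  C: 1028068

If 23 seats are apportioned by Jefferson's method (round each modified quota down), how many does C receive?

11

Standard divisor 2204217/23 ≈ 95835.522; standard quotas: A 1.455, B 10.818, C 10.727.
Rounding down gives 1, 10, 10 = 21 seats, so the divisor must be adjusted.
With modified divisor 89900: modified quotas A 1.551, B 11.532, C 11.436.
Rounding down: A 1, B 11, C 11 (total 23).
C receives 11.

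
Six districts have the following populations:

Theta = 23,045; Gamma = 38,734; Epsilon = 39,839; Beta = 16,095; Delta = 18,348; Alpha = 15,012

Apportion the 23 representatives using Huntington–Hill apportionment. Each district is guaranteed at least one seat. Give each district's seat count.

Theta=4, Gamma=6, Epsilon=6, Beta=2, Delta=3, Alpha=2

With divisor 6612: modified quotas Theta 3.485, Gamma 5.858, Epsilon 6.025, Beta 2.434, Delta 2.775, Alpha 2.270.
Geometric-mean thresholds: Theta √(3·4)=3.464, Gamma √(5·6)=5.477, Epsilon √(6·7)=6.481, Beta √(2·3)=2.449, Delta √(2·3)=2.449, Alpha √(2·3)=2.449.
Each quota rounded against its threshold gives Theta 4, Gamma 6, Epsilon 6, Beta 2, Delta 3, Alpha 2 (total 23).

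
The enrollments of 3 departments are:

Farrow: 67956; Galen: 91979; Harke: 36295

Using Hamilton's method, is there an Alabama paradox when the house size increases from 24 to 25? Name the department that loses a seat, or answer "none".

Harke

At 24 seats: Farrow 8, Galen 11, Harke 5.
At 25 seats: Farrow 9, Galen 12, Harke 4.
Harke drops from 5 to 4.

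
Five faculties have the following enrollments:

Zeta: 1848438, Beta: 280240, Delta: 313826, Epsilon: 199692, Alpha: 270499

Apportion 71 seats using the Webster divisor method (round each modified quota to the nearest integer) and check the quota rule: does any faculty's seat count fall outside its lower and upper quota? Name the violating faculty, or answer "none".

Zeta

Standard quotas: Zeta 45.058, Beta 6.831, Delta 7.650, Epsilon 4.868, Alpha 6.594.
Webster allocation: Zeta 44, Beta 7, Delta 8, Epsilon 5, Alpha 7.
Zeta has quota 45.058 (lower 45, upper 46) but receives 44 — outside the quota interval.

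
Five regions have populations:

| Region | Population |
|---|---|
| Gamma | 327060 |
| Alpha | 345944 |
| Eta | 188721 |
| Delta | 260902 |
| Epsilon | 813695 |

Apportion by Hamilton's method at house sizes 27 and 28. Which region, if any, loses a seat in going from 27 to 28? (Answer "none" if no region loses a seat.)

At 27 seats: Gamma 4, Alpha 5, Eta 3, Delta 4, Epsilon 11.
At 28 seats: Gamma 5, Alpha 5, Eta 2, Delta 4, Epsilon 12.
Eta drops from 3 to 2.

Eta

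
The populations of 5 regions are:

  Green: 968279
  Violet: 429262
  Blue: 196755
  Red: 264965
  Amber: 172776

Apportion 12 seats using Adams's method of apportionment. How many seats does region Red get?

2

Standard divisor 2032037/12 ≈ 169336.417; standard quotas: Green 5.718, Violet 2.535, Blue 1.162, Red 1.565, Amber 1.020.
Rounding up gives 6, 3, 2, 2, 2 = 15 seats, so the divisor must be adjusted.
With modified divisor 205700: modified quotas Green 4.707, Violet 2.087, Blue 0.957, Red 1.288, Amber 0.840.
Rounding up: Green 5, Violet 3, Blue 1, Red 2, Amber 1 (total 12).
Red receives 2.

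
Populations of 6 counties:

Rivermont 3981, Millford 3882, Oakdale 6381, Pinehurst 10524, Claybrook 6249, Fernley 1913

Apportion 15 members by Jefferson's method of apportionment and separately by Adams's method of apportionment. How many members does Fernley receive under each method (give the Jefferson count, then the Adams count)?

0 and 1

Jefferson: Rivermont 2, Millford 2, Oakdale 3, Pinehurst 5, Claybrook 3, Fernley 0.
Adams: Rivermont 2, Millford 2, Oakdale 3, Pinehurst 4, Claybrook 3, Fernley 1.
Fernley gets 0 under Jefferson and 1 under Adams.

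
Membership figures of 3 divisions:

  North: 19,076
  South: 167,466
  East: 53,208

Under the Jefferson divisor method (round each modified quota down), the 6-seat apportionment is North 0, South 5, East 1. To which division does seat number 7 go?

South

Priority for the next seat is population ÷ (current seats + 1).
Priorities: North 19076.000, South 27911.000, East 26604.000.
Highest priority: South.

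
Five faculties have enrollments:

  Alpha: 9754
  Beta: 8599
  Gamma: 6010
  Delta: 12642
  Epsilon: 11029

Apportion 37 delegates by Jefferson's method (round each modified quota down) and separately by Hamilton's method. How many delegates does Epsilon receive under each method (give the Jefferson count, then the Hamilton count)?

9 and 8

Jefferson: Alpha 7, Beta 7, Gamma 4, Delta 10, Epsilon 9.
Hamilton: Alpha 7, Beta 7, Gamma 5, Delta 10, Epsilon 8.
Epsilon gets 9 under Jefferson and 8 under Hamilton.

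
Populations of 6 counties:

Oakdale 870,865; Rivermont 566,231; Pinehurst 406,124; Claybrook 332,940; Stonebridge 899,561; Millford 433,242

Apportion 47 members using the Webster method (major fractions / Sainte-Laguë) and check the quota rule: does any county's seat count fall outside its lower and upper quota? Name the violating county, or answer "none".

none

Standard quotas: Oakdale 11.665, Rivermont 7.584, Pinehurst 5.440, Claybrook 4.459, Stonebridge 12.049, Millford 5.803.
Webster allocation: Oakdale 12, Rivermont 8, Pinehurst 5, Claybrook 4, Stonebridge 12, Millford 6.
Every allocation lies between the lower and upper quota.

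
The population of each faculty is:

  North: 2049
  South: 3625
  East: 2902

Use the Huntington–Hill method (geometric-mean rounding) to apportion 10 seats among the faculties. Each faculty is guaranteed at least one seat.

North: 2, South: 4, East: 4

With divisor 837: modified quotas North 2.448, South 4.331, East 3.467.
Geometric-mean thresholds: North √(2·3)=2.449, South √(4·5)=4.472, East √(3·4)=3.464.
Each quota rounded against its threshold gives North 2, South 4, East 4 (total 10).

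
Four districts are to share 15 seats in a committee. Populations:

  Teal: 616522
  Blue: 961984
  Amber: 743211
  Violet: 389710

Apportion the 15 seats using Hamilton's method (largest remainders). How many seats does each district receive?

Teal 4, Blue 5, Amber 4, Violet 2

Standard divisor: 2711427 ÷ 15 ≈ 180761.8.
Standard quotas: Teal 3.4107, Blue 5.3218, Amber 4.1115, Violet 2.1559.
Lower quotas: Teal 3, Blue 5, Amber 4, Violet 2 (sum 14, leaving 1 seat).
Remainders in descending order: Teal 0.4107, Blue 0.3218, Violet 0.1559, Amber 0.1115.
The surplus seat goes to Teal.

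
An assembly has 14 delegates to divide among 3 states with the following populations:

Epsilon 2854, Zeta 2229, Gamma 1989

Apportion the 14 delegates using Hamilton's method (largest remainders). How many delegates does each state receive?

The standard divisor is 7072/14 ≈ 505.143.
Standard quotas: Epsilon 5.650, Zeta 4.413, Gamma 3.938.
Lower quotas: Epsilon 5, Zeta 4, Gamma 3 (sum 12, leaving 2 seats).
Remainders in descending order: Gamma 0.938, Epsilon 0.650, Zeta 0.413.
Largest remainders: Gamma, Epsilon receive the extra seats.

Epsilon 6; Zeta 4; Gamma 4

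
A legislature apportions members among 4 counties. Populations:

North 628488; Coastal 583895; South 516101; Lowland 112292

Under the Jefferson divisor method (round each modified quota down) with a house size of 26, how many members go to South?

Standard divisor 1840776/26 ≈ 70799.077; standard quotas: North 8.877, Coastal 8.247, South 7.290, Lowland 1.586.
Rounding down gives 8, 8, 7, 1 = 24 seats, so the divisor must be adjusted.
With modified divisor 64700: modified quotas North 9.714, Coastal 9.025, South 7.977, Lowland 1.736.
Rounding down: North 9, Coastal 9, South 7, Lowland 1 (total 26).
South receives 7.

7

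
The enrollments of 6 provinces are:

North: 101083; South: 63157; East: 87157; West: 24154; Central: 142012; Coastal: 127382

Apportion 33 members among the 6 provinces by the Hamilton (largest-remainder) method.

North 6, South 4, East 5, West 1, Central 9, Coastal 8

The standard divisor is 544945/33 ≈ 16513.485.
Standard quotas: North 6.1212, South 3.8246, East 5.2779, West 1.4627, Central 8.5998, Coastal 7.7138.
Lower quotas: North 6, South 3, East 5, West 1, Central 8, Coastal 7 (sum 30, leaving 3 seats).
Remainders in descending order: South 0.8246, Coastal 0.7138, Central 0.5998, West 0.4627, East 0.2779, North 0.1212.
The surplus seats go to South, Coastal, Central.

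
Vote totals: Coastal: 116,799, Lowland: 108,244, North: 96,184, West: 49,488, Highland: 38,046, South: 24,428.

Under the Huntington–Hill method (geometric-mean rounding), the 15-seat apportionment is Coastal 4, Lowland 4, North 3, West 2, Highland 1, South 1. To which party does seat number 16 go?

North

Priority for the next seat is population ÷ (√(s·(s+1))).
Priorities: Coastal 26117.050, Lowland 24204.094, North 27765.929, West 20203.391, Highland 26902.585, South 17273.204.
Highest priority: North.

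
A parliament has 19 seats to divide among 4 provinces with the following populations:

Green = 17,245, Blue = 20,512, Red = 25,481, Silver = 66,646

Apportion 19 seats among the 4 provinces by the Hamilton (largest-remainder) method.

Green 2; Blue 3; Red 4; Silver 10

Standard divisor: 129884 ÷ 19 = 6836.
Standard quotas: Green 2.5227, Blue 3.0006, Red 3.7275, Silver 9.7493.
Lower quotas: Green 2, Blue 3, Red 3, Silver 9 (sum 17, leaving 2 seats).
Remainders in descending order: Silver 0.7493, Red 0.7275, Green 0.5227, Blue 0.0006.
Largest remainders: Silver, Red receive the extra seats.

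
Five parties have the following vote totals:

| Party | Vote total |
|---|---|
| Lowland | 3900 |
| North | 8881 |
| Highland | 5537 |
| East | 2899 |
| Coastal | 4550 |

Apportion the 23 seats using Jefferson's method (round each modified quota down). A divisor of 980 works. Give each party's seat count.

Lowland=3, North=9, Highland=5, East=2, Coastal=4

With modified divisor 980: modified quotas Lowland 3.980, North 9.062, Highland 5.650, East 2.958, Coastal 4.643.
Rounding down: Lowland 3, North 9, Highland 5, East 2, Coastal 4 (total 23).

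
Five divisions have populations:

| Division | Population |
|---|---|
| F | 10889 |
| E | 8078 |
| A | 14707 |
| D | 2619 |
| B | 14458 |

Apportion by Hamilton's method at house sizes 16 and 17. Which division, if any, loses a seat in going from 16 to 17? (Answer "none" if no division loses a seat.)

At 16 seats: F 3, E 2, A 5, D 1, B 5.
At 17 seats: F 3, E 3, A 5, D 1, B 5.
No division's allocation decreased.

none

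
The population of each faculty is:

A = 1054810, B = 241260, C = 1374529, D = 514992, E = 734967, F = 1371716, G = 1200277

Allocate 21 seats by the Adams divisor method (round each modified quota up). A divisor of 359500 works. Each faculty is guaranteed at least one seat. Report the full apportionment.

A=3, B=1, C=4, D=2, E=3, F=4, G=4

With modified divisor 359500: modified quotas A 2.934, B 0.671, C 3.823, D 1.433, E 2.044, F 3.816, G 3.339.
Rounding up: A 3, B 1, C 4, D 2, E 3, F 4, G 4 (total 21).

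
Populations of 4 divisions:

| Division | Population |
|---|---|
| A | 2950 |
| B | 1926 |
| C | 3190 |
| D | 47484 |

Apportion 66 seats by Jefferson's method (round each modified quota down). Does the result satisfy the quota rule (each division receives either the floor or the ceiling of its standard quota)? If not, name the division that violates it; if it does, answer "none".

Standard quotas: A 3.505, B 2.288, C 3.790, D 56.417.
Jefferson allocation: A 3, B 2, C 3, D 58.
D has quota 56.417 (lower 56, upper 57) but receives 58 — outside the quota interval.

D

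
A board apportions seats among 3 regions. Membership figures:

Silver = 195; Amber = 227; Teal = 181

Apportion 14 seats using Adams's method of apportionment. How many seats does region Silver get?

Standard divisor 603/14 ≈ 43.071; standard quotas: Silver 4.527, Amber 5.270, Teal 4.202.
Rounding up gives 5, 6, 5 = 16 seats, so the divisor must be adjusted.
With modified divisor 47: modified quotas Silver 4.149, Amber 4.830, Teal 3.851.
Rounding up: Silver 5, Amber 5, Teal 4 (total 14).
Silver receives 5.

5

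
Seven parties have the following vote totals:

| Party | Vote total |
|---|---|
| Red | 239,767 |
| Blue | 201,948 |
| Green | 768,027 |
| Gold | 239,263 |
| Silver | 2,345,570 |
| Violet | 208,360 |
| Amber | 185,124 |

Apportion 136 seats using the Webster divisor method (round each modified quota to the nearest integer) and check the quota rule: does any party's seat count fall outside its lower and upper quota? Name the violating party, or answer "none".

Silver

Standard quotas: Red 7.786, Blue 6.558, Green 24.940, Gold 7.770, Silver 76.168, Violet 6.766, Amber 6.012.
Webster allocation: Red 8, Blue 7, Green 25, Gold 8, Silver 75, Violet 7, Amber 6.
Silver has quota 76.168 (lower 76, upper 77) but receives 75 — outside the quota interval.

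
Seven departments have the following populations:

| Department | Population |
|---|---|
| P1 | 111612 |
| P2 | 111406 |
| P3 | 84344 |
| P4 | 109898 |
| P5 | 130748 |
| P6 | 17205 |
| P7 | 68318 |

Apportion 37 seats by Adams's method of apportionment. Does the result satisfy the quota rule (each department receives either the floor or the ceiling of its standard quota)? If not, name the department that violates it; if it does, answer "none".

Standard quotas: P1 6.518, P2 6.506, P3 4.926, P4 6.418, P5 7.636, P6 1.005, P7 3.990.
Adams allocation: P1 7, P2 6, P3 5, P4 6, P5 8, P6 1, P7 4.
Every allocation lies between the lower and upper quota.

none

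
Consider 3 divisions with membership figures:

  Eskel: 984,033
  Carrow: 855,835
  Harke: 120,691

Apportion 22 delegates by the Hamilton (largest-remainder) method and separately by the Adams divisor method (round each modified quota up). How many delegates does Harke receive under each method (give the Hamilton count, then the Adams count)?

Hamilton: Eskel 11, Carrow 10, Harke 1.
Adams: Eskel 11, Carrow 9, Harke 2.
Harke gets 1 under Hamilton and 2 under Adams.

1 and 2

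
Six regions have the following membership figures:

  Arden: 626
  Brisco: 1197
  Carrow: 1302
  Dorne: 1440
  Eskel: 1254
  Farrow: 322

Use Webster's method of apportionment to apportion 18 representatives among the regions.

Standard divisor 6141/18 ≈ 341.167; standard quotas: Arden 1.835, Brisco 3.509, Carrow 3.816, Dorne 4.221, Eskel 3.676, Farrow 0.944.
Rounding to the nearest integer gives 2, 4, 4, 4, 4, 1 = 19 seats, so the divisor must be adjusted.
With modified divisor 350: modified quotas Arden 1.789, Brisco 3.420, Carrow 3.720, Dorne 4.114, Eskel 3.583, Farrow 0.920.
Rounding to the nearest integer: Arden 2, Brisco 3, Carrow 4, Dorne 4, Eskel 4, Farrow 1 (total 18).

Arden=2, Brisco=3, Carrow=4, Dorne=4, Eskel=4, Farrow=1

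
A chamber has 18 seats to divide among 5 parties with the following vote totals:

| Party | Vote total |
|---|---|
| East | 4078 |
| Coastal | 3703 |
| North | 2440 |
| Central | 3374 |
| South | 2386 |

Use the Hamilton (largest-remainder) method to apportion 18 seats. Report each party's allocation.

Standard divisor: 15981 ÷ 18 ≈ 887.833.
Standard quotas: East 4.593, Coastal 4.171, North 2.748, Central 3.800, South 2.687.
Lower quotas: East 4, Coastal 4, North 2, Central 3, South 2 (sum 15, leaving 3 seats).
Remainders in descending order: Central 0.800, North 0.748, South 0.687, East 0.593, Coastal 0.171.
The surplus seats go to Central, North, South.

East 4; Coastal 4; North 3; Central 4; South 3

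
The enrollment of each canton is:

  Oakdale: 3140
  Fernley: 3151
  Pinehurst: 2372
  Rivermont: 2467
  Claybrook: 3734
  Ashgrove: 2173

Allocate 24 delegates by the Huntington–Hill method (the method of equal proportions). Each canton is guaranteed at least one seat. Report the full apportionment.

Oakdale 4, Fernley 5, Pinehurst 3, Rivermont 4, Claybrook 5, Ashgrove 3

With divisor 703: modified quotas Oakdale 4.467, Fernley 4.482, Pinehurst 3.374, Rivermont 3.509, Claybrook 5.312, Ashgrove 3.091.
Geometric-mean thresholds: Oakdale √(4·5)=4.472, Fernley √(4·5)=4.472, Pinehurst √(3·4)=3.464, Rivermont √(3·4)=3.464, Claybrook √(5·6)=5.477, Ashgrove √(3·4)=3.464.
Each quota rounded against its threshold gives Oakdale 4, Fernley 5, Pinehurst 3, Rivermont 4, Claybrook 5, Ashgrove 3 (total 24).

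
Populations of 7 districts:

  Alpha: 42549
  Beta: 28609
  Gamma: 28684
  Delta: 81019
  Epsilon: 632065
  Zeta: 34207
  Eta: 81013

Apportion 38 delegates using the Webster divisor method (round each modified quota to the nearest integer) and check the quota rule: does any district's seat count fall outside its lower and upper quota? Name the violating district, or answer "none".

Standard quotas: Alpha 1.742, Beta 1.171, Gamma 1.174, Delta 3.317, Epsilon 25.878, Zeta 1.400, Eta 3.317.
Webster allocation: Alpha 2, Beta 1, Gamma 1, Delta 3, Epsilon 27, Zeta 1, Eta 3.
Epsilon has quota 25.878 (lower 25, upper 26) but receives 27 — outside the quota interval.

Epsilon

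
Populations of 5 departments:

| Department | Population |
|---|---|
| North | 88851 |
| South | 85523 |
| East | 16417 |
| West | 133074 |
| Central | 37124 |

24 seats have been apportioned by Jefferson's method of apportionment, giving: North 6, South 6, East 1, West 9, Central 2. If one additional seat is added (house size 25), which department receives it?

West

Priority for the next seat is population ÷ (current seats + 1).
Priorities: North 12693.000, South 12217.571, East 8208.500, West 13307.400, Central 12374.667.
Highest priority: West.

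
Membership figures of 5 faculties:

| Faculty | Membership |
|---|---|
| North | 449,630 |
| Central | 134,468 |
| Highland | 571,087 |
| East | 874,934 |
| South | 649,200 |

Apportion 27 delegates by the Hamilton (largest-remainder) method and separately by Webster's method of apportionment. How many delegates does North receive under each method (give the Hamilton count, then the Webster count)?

Hamilton: North 4, Central 1, Highland 6, East 9, South 7.
Webster: North 5, Central 1, Highland 6, East 9, South 6.
North gets 4 under Hamilton and 5 under Webster.

4 and 5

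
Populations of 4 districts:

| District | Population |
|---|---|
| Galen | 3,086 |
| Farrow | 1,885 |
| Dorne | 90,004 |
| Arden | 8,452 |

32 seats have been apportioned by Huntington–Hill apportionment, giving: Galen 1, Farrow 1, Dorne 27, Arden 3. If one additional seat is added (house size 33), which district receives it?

Priority for the next seat is population ÷ (√(s·(s+1))).
Priorities: Galen 2182.132, Farrow 1332.896, Dorne 3273.414, Arden 2439.882.
Highest priority: Dorne.

Dorne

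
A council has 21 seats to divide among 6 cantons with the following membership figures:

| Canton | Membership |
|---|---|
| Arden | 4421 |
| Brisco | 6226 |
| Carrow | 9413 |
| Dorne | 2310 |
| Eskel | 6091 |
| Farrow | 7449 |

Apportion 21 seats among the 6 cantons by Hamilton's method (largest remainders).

Standard divisor: 35910 ÷ 21 = 1710.
Standard quotas: Arden 2.5854, Brisco 3.6409, Carrow 5.5047, Dorne 1.3509, Eskel 3.5620, Farrow 4.3561.
Lower quotas: Arden 2, Brisco 3, Carrow 5, Dorne 1, Eskel 3, Farrow 4 (sum 18, leaving 3 seats).
Remainders in descending order: Brisco 0.6409, Arden 0.5854, Eskel 0.5620, Carrow 0.5047, Farrow 0.3561, Dorne 0.3509.
The surplus seats go to Brisco, Arden, Eskel.

Arden 3; Brisco 4; Carrow 5; Dorne 1; Eskel 4; Farrow 4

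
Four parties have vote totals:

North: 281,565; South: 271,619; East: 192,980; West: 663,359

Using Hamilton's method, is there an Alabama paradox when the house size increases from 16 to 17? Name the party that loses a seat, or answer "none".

none

At 16 seats: North 3, South 3, East 2, West 8.
At 17 seats: North 4, South 3, East 2, West 8.
No party's allocation decreased.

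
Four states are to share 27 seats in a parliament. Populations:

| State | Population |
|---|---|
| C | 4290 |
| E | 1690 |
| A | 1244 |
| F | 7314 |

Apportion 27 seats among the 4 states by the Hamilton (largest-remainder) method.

The standard divisor is 14538/27 ≈ 538.444.
Standard quotas: C 7.9674, E 3.1387, A 2.3104, F 13.5836.
Lower quotas: C 7, E 3, A 2, F 13 (sum 25, leaving 2 seats).
Remainders in descending order: C 0.9674, F 0.5836, A 0.3104, E 0.1387.
Largest remainders: C, F receive the extra seats.

C=8, E=3, A=2, F=14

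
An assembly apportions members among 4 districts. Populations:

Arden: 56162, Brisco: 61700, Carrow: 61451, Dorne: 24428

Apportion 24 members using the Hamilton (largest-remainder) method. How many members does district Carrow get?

7

Standard divisor: 203741 ÷ 24 ≈ 8489.208.
Standard quotas: Arden 6.6157, Brisco 7.2681, Carrow 7.2387, Dorne 2.8775.
Lower quotas: Arden 6, Brisco 7, Carrow 7, Dorne 2 (sum 22, leaving 2 seats).
Remainders in descending order: Dorne 0.8775, Arden 0.6157, Brisco 0.2681, Carrow 0.2387.
Largest remainders: Dorne, Arden receive the extra seats.
Carrow receives 7.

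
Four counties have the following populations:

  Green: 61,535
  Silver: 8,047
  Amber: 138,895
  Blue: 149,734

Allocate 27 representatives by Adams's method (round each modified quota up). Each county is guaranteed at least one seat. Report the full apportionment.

Green 5, Silver 1, Amber 10, Blue 11

Standard divisor 358211/27 ≈ 13267.074; standard quotas: Green 4.638, Silver 0.607, Amber 10.469, Blue 11.286.
Rounding up gives 5, 1, 11, 12 = 29 seats, so the divisor must be adjusted.
With modified divisor 14400: modified quotas Green 4.273, Silver 0.559, Amber 9.645, Blue 10.398.
Rounding up: Green 5, Silver 1, Amber 10, Blue 11 (total 27).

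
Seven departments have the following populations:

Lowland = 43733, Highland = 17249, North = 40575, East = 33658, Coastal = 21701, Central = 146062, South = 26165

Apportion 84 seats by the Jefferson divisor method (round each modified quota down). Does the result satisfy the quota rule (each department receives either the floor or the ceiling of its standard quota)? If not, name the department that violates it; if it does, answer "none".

Standard quotas: Lowland 11.161, Highland 4.402, North 10.355, East 8.590, Coastal 5.538, Central 37.276, South 6.678.
Jefferson allocation: Lowland 11, Highland 4, North 10, East 9, Coastal 5, Central 39, South 6.
Central has quota 37.276 (lower 37, upper 38) but receives 39 — outside the quota interval.

Central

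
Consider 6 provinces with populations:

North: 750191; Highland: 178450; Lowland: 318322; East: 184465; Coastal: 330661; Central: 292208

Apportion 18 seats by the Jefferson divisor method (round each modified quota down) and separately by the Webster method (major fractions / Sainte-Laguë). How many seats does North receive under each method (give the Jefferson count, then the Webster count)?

7 and 6

Jefferson: North 7, Highland 1, Lowland 3, East 1, Coastal 3, Central 3.
Webster: North 6, Highland 2, Lowland 3, East 2, Coastal 3, Central 2.
North gets 7 under Jefferson and 6 under Webster.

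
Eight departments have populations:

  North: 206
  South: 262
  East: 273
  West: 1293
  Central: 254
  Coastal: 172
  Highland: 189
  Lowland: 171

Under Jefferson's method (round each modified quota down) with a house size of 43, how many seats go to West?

21

Standard divisor 2820/43 ≈ 65.581; standard quotas: North 3.141, South 3.995, East 4.163, West 19.716, Central 3.873, Coastal 2.623, Highland 2.882, Lowland 2.607.
Rounding down gives 3, 3, 4, 19, 3, 2, 2, 2 = 38 seats, so the divisor must be adjusted.
With modified divisor 60: modified quotas North 3.433, South 4.367, East 4.550, West 21.550, Central 4.233, Coastal 2.867, Highland 3.150, Lowland 2.850.
Rounding down: North 3, South 4, East 4, West 21, Central 4, Coastal 2, Highland 3, Lowland 2 (total 43).
West receives 21.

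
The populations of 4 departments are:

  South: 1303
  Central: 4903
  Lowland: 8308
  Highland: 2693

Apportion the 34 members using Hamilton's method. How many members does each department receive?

Total 17207; standard divisor 17207/34 ≈ 506.088.
Standard quotas: South 2.5746, Central 9.6880, Lowland 16.4161, Highland 5.3212.
Lower quotas: South 2, Central 9, Lowland 16, Highland 5 (sum 32, leaving 2 seats).
Remainders in descending order: Central 0.6880, South 0.5746, Lowland 0.4161, Highland 0.3212.
Largest remainders: Central, South receive the extra seats.

South 3; Central 10; Lowland 16; Highland 5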